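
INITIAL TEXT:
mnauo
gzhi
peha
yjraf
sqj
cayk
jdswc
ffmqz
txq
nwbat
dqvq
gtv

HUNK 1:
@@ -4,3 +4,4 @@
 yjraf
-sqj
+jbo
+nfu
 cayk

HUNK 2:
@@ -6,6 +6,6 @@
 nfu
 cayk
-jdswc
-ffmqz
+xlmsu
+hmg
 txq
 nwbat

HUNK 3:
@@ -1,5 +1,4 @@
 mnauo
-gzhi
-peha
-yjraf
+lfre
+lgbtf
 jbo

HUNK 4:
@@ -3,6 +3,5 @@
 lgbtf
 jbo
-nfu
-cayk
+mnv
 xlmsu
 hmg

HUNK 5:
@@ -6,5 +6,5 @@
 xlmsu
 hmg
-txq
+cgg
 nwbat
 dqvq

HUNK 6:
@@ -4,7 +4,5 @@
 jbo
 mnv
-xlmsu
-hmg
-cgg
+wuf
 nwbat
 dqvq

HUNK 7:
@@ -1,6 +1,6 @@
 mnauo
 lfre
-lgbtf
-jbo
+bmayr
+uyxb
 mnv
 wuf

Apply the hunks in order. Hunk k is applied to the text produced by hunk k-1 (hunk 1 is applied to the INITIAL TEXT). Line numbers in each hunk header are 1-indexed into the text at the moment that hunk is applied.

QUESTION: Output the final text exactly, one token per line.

Hunk 1: at line 4 remove [sqj] add [jbo,nfu] -> 13 lines: mnauo gzhi peha yjraf jbo nfu cayk jdswc ffmqz txq nwbat dqvq gtv
Hunk 2: at line 6 remove [jdswc,ffmqz] add [xlmsu,hmg] -> 13 lines: mnauo gzhi peha yjraf jbo nfu cayk xlmsu hmg txq nwbat dqvq gtv
Hunk 3: at line 1 remove [gzhi,peha,yjraf] add [lfre,lgbtf] -> 12 lines: mnauo lfre lgbtf jbo nfu cayk xlmsu hmg txq nwbat dqvq gtv
Hunk 4: at line 3 remove [nfu,cayk] add [mnv] -> 11 lines: mnauo lfre lgbtf jbo mnv xlmsu hmg txq nwbat dqvq gtv
Hunk 5: at line 6 remove [txq] add [cgg] -> 11 lines: mnauo lfre lgbtf jbo mnv xlmsu hmg cgg nwbat dqvq gtv
Hunk 6: at line 4 remove [xlmsu,hmg,cgg] add [wuf] -> 9 lines: mnauo lfre lgbtf jbo mnv wuf nwbat dqvq gtv
Hunk 7: at line 1 remove [lgbtf,jbo] add [bmayr,uyxb] -> 9 lines: mnauo lfre bmayr uyxb mnv wuf nwbat dqvq gtv

Answer: mnauo
lfre
bmayr
uyxb
mnv
wuf
nwbat
dqvq
gtv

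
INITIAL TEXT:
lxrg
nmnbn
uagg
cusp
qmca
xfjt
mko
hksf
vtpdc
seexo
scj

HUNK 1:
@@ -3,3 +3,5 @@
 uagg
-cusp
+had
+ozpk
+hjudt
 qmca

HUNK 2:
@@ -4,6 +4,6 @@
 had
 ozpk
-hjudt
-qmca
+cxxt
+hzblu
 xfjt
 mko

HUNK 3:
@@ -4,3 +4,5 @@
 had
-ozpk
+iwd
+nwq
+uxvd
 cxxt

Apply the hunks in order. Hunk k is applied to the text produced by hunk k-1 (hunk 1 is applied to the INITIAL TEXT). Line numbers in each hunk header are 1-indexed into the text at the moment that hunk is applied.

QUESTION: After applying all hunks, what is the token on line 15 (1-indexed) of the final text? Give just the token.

Hunk 1: at line 3 remove [cusp] add [had,ozpk,hjudt] -> 13 lines: lxrg nmnbn uagg had ozpk hjudt qmca xfjt mko hksf vtpdc seexo scj
Hunk 2: at line 4 remove [hjudt,qmca] add [cxxt,hzblu] -> 13 lines: lxrg nmnbn uagg had ozpk cxxt hzblu xfjt mko hksf vtpdc seexo scj
Hunk 3: at line 4 remove [ozpk] add [iwd,nwq,uxvd] -> 15 lines: lxrg nmnbn uagg had iwd nwq uxvd cxxt hzblu xfjt mko hksf vtpdc seexo scj
Final line 15: scj

Answer: scj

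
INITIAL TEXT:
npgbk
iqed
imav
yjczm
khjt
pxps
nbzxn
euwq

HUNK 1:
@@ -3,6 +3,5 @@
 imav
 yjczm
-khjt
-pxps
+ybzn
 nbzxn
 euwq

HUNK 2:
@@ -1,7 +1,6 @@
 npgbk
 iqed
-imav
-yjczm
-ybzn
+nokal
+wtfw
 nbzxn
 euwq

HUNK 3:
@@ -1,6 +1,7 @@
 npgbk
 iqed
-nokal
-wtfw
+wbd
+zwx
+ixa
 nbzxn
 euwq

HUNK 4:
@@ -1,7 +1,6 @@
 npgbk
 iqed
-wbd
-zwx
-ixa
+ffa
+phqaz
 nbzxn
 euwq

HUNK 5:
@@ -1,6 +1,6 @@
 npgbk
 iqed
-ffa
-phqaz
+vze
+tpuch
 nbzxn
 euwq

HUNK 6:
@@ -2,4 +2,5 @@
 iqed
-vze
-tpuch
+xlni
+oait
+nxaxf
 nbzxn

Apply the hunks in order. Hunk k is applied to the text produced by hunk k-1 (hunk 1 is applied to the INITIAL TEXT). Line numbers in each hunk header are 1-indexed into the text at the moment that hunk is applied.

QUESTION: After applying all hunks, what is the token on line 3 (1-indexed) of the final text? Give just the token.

Hunk 1: at line 3 remove [khjt,pxps] add [ybzn] -> 7 lines: npgbk iqed imav yjczm ybzn nbzxn euwq
Hunk 2: at line 1 remove [imav,yjczm,ybzn] add [nokal,wtfw] -> 6 lines: npgbk iqed nokal wtfw nbzxn euwq
Hunk 3: at line 1 remove [nokal,wtfw] add [wbd,zwx,ixa] -> 7 lines: npgbk iqed wbd zwx ixa nbzxn euwq
Hunk 4: at line 1 remove [wbd,zwx,ixa] add [ffa,phqaz] -> 6 lines: npgbk iqed ffa phqaz nbzxn euwq
Hunk 5: at line 1 remove [ffa,phqaz] add [vze,tpuch] -> 6 lines: npgbk iqed vze tpuch nbzxn euwq
Hunk 6: at line 2 remove [vze,tpuch] add [xlni,oait,nxaxf] -> 7 lines: npgbk iqed xlni oait nxaxf nbzxn euwq
Final line 3: xlni

Answer: xlni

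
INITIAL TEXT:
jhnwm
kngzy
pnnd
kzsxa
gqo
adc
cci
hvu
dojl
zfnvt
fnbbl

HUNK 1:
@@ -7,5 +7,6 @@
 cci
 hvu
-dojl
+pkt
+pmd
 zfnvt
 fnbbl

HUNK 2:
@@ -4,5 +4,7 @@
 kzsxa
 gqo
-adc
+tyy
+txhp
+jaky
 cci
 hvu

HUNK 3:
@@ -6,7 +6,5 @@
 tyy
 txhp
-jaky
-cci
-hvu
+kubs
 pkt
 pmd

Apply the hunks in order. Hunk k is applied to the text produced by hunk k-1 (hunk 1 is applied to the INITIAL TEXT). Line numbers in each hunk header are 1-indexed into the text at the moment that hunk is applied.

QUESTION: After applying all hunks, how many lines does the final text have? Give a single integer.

Answer: 12

Derivation:
Hunk 1: at line 7 remove [dojl] add [pkt,pmd] -> 12 lines: jhnwm kngzy pnnd kzsxa gqo adc cci hvu pkt pmd zfnvt fnbbl
Hunk 2: at line 4 remove [adc] add [tyy,txhp,jaky] -> 14 lines: jhnwm kngzy pnnd kzsxa gqo tyy txhp jaky cci hvu pkt pmd zfnvt fnbbl
Hunk 3: at line 6 remove [jaky,cci,hvu] add [kubs] -> 12 lines: jhnwm kngzy pnnd kzsxa gqo tyy txhp kubs pkt pmd zfnvt fnbbl
Final line count: 12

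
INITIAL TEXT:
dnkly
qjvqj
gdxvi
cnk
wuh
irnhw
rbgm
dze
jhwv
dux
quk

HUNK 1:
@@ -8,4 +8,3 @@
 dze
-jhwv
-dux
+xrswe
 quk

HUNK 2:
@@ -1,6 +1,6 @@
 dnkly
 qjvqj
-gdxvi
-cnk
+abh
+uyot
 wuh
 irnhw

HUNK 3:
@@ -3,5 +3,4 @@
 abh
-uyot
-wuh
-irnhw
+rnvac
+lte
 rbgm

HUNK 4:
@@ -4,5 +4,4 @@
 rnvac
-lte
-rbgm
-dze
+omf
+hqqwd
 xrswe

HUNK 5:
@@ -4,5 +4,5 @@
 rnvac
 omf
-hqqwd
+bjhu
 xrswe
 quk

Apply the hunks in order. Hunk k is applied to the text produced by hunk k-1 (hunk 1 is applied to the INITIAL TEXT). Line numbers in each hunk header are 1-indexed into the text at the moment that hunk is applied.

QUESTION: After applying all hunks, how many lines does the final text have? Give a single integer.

Answer: 8

Derivation:
Hunk 1: at line 8 remove [jhwv,dux] add [xrswe] -> 10 lines: dnkly qjvqj gdxvi cnk wuh irnhw rbgm dze xrswe quk
Hunk 2: at line 1 remove [gdxvi,cnk] add [abh,uyot] -> 10 lines: dnkly qjvqj abh uyot wuh irnhw rbgm dze xrswe quk
Hunk 3: at line 3 remove [uyot,wuh,irnhw] add [rnvac,lte] -> 9 lines: dnkly qjvqj abh rnvac lte rbgm dze xrswe quk
Hunk 4: at line 4 remove [lte,rbgm,dze] add [omf,hqqwd] -> 8 lines: dnkly qjvqj abh rnvac omf hqqwd xrswe quk
Hunk 5: at line 4 remove [hqqwd] add [bjhu] -> 8 lines: dnkly qjvqj abh rnvac omf bjhu xrswe quk
Final line count: 8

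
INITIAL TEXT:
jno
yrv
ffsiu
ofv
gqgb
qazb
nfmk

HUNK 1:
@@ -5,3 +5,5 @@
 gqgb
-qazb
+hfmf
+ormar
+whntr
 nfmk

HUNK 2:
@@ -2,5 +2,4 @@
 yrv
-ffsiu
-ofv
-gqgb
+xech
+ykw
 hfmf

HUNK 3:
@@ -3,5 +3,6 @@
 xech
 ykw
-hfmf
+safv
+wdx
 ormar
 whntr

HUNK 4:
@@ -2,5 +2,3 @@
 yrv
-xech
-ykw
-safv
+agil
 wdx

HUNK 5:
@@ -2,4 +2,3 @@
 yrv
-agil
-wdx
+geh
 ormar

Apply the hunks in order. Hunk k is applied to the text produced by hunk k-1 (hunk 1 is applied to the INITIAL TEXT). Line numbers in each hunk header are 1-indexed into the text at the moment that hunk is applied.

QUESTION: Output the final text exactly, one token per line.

Hunk 1: at line 5 remove [qazb] add [hfmf,ormar,whntr] -> 9 lines: jno yrv ffsiu ofv gqgb hfmf ormar whntr nfmk
Hunk 2: at line 2 remove [ffsiu,ofv,gqgb] add [xech,ykw] -> 8 lines: jno yrv xech ykw hfmf ormar whntr nfmk
Hunk 3: at line 3 remove [hfmf] add [safv,wdx] -> 9 lines: jno yrv xech ykw safv wdx ormar whntr nfmk
Hunk 4: at line 2 remove [xech,ykw,safv] add [agil] -> 7 lines: jno yrv agil wdx ormar whntr nfmk
Hunk 5: at line 2 remove [agil,wdx] add [geh] -> 6 lines: jno yrv geh ormar whntr nfmk

Answer: jno
yrv
geh
ormar
whntr
nfmk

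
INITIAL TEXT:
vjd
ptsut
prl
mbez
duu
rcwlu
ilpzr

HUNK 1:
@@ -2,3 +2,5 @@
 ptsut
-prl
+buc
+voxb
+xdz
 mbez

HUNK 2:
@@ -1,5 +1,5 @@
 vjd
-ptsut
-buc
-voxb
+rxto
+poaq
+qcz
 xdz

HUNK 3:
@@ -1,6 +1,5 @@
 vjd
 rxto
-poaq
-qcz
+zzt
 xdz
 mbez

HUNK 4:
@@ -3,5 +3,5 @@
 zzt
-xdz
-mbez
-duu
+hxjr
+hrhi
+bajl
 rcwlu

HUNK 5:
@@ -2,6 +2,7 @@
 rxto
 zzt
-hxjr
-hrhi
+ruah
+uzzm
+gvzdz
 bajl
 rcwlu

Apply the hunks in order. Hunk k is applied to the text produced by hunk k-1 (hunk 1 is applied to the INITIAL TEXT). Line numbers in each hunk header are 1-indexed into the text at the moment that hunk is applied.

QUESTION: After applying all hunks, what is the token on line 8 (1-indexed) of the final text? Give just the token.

Answer: rcwlu

Derivation:
Hunk 1: at line 2 remove [prl] add [buc,voxb,xdz] -> 9 lines: vjd ptsut buc voxb xdz mbez duu rcwlu ilpzr
Hunk 2: at line 1 remove [ptsut,buc,voxb] add [rxto,poaq,qcz] -> 9 lines: vjd rxto poaq qcz xdz mbez duu rcwlu ilpzr
Hunk 3: at line 1 remove [poaq,qcz] add [zzt] -> 8 lines: vjd rxto zzt xdz mbez duu rcwlu ilpzr
Hunk 4: at line 3 remove [xdz,mbez,duu] add [hxjr,hrhi,bajl] -> 8 lines: vjd rxto zzt hxjr hrhi bajl rcwlu ilpzr
Hunk 5: at line 2 remove [hxjr,hrhi] add [ruah,uzzm,gvzdz] -> 9 lines: vjd rxto zzt ruah uzzm gvzdz bajl rcwlu ilpzr
Final line 8: rcwlu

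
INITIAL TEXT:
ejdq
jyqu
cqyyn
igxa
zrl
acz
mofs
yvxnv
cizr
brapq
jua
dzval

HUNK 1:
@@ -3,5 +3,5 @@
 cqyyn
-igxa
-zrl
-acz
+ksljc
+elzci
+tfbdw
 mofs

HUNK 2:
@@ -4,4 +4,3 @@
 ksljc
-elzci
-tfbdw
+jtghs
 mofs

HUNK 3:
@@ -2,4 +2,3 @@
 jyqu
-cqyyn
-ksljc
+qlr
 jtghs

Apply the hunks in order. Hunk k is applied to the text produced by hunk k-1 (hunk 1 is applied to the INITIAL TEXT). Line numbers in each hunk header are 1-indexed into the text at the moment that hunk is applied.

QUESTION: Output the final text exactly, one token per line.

Answer: ejdq
jyqu
qlr
jtghs
mofs
yvxnv
cizr
brapq
jua
dzval

Derivation:
Hunk 1: at line 3 remove [igxa,zrl,acz] add [ksljc,elzci,tfbdw] -> 12 lines: ejdq jyqu cqyyn ksljc elzci tfbdw mofs yvxnv cizr brapq jua dzval
Hunk 2: at line 4 remove [elzci,tfbdw] add [jtghs] -> 11 lines: ejdq jyqu cqyyn ksljc jtghs mofs yvxnv cizr brapq jua dzval
Hunk 3: at line 2 remove [cqyyn,ksljc] add [qlr] -> 10 lines: ejdq jyqu qlr jtghs mofs yvxnv cizr brapq jua dzval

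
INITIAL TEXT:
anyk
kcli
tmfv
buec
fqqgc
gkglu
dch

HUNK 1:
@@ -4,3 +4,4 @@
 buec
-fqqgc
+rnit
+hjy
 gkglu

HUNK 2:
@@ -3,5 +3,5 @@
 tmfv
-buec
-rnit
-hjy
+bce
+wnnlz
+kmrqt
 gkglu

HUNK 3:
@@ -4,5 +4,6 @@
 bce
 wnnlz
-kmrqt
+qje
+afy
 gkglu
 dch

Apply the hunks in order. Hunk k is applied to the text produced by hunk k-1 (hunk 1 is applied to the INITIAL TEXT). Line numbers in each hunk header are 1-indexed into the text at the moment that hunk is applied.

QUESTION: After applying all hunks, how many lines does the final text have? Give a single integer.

Hunk 1: at line 4 remove [fqqgc] add [rnit,hjy] -> 8 lines: anyk kcli tmfv buec rnit hjy gkglu dch
Hunk 2: at line 3 remove [buec,rnit,hjy] add [bce,wnnlz,kmrqt] -> 8 lines: anyk kcli tmfv bce wnnlz kmrqt gkglu dch
Hunk 3: at line 4 remove [kmrqt] add [qje,afy] -> 9 lines: anyk kcli tmfv bce wnnlz qje afy gkglu dch
Final line count: 9

Answer: 9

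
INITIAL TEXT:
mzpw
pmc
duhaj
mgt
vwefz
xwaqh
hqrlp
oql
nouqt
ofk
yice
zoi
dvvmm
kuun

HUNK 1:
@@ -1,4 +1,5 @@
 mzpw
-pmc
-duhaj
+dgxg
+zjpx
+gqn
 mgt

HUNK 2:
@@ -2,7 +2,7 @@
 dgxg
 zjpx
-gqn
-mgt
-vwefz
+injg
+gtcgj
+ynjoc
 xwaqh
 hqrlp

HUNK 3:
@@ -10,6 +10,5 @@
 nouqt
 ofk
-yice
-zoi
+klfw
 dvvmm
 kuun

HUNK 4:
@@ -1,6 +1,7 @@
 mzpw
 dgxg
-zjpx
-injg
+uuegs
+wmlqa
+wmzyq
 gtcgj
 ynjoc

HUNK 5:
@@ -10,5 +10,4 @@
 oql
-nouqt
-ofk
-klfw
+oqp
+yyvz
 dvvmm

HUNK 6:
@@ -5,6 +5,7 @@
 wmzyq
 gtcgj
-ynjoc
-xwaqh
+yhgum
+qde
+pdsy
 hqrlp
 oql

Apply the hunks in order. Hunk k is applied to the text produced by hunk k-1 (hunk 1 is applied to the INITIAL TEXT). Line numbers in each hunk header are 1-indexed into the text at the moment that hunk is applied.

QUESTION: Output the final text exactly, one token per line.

Answer: mzpw
dgxg
uuegs
wmlqa
wmzyq
gtcgj
yhgum
qde
pdsy
hqrlp
oql
oqp
yyvz
dvvmm
kuun

Derivation:
Hunk 1: at line 1 remove [pmc,duhaj] add [dgxg,zjpx,gqn] -> 15 lines: mzpw dgxg zjpx gqn mgt vwefz xwaqh hqrlp oql nouqt ofk yice zoi dvvmm kuun
Hunk 2: at line 2 remove [gqn,mgt,vwefz] add [injg,gtcgj,ynjoc] -> 15 lines: mzpw dgxg zjpx injg gtcgj ynjoc xwaqh hqrlp oql nouqt ofk yice zoi dvvmm kuun
Hunk 3: at line 10 remove [yice,zoi] add [klfw] -> 14 lines: mzpw dgxg zjpx injg gtcgj ynjoc xwaqh hqrlp oql nouqt ofk klfw dvvmm kuun
Hunk 4: at line 1 remove [zjpx,injg] add [uuegs,wmlqa,wmzyq] -> 15 lines: mzpw dgxg uuegs wmlqa wmzyq gtcgj ynjoc xwaqh hqrlp oql nouqt ofk klfw dvvmm kuun
Hunk 5: at line 10 remove [nouqt,ofk,klfw] add [oqp,yyvz] -> 14 lines: mzpw dgxg uuegs wmlqa wmzyq gtcgj ynjoc xwaqh hqrlp oql oqp yyvz dvvmm kuun
Hunk 6: at line 5 remove [ynjoc,xwaqh] add [yhgum,qde,pdsy] -> 15 lines: mzpw dgxg uuegs wmlqa wmzyq gtcgj yhgum qde pdsy hqrlp oql oqp yyvz dvvmm kuun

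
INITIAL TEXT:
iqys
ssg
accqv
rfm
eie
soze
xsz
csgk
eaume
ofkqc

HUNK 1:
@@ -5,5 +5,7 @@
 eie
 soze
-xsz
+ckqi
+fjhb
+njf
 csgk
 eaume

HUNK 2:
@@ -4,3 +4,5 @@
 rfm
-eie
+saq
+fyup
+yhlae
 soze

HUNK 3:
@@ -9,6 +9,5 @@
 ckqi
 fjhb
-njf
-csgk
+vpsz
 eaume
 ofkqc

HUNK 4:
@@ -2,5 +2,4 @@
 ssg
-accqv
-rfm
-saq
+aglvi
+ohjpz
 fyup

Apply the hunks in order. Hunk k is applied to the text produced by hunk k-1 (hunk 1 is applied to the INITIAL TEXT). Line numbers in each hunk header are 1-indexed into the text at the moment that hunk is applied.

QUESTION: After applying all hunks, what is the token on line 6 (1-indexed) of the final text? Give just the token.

Answer: yhlae

Derivation:
Hunk 1: at line 5 remove [xsz] add [ckqi,fjhb,njf] -> 12 lines: iqys ssg accqv rfm eie soze ckqi fjhb njf csgk eaume ofkqc
Hunk 2: at line 4 remove [eie] add [saq,fyup,yhlae] -> 14 lines: iqys ssg accqv rfm saq fyup yhlae soze ckqi fjhb njf csgk eaume ofkqc
Hunk 3: at line 9 remove [njf,csgk] add [vpsz] -> 13 lines: iqys ssg accqv rfm saq fyup yhlae soze ckqi fjhb vpsz eaume ofkqc
Hunk 4: at line 2 remove [accqv,rfm,saq] add [aglvi,ohjpz] -> 12 lines: iqys ssg aglvi ohjpz fyup yhlae soze ckqi fjhb vpsz eaume ofkqc
Final line 6: yhlae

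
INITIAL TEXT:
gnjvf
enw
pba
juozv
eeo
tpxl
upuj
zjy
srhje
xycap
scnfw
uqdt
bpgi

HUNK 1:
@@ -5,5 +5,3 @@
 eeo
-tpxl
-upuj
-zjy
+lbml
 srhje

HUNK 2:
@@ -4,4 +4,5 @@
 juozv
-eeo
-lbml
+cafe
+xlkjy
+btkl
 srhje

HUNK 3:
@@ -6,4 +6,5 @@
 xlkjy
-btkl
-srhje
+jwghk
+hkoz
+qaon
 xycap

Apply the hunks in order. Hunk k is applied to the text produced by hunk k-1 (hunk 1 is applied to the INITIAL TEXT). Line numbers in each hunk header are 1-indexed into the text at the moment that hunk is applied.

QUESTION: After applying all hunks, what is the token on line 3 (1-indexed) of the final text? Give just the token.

Hunk 1: at line 5 remove [tpxl,upuj,zjy] add [lbml] -> 11 lines: gnjvf enw pba juozv eeo lbml srhje xycap scnfw uqdt bpgi
Hunk 2: at line 4 remove [eeo,lbml] add [cafe,xlkjy,btkl] -> 12 lines: gnjvf enw pba juozv cafe xlkjy btkl srhje xycap scnfw uqdt bpgi
Hunk 3: at line 6 remove [btkl,srhje] add [jwghk,hkoz,qaon] -> 13 lines: gnjvf enw pba juozv cafe xlkjy jwghk hkoz qaon xycap scnfw uqdt bpgi
Final line 3: pba

Answer: pba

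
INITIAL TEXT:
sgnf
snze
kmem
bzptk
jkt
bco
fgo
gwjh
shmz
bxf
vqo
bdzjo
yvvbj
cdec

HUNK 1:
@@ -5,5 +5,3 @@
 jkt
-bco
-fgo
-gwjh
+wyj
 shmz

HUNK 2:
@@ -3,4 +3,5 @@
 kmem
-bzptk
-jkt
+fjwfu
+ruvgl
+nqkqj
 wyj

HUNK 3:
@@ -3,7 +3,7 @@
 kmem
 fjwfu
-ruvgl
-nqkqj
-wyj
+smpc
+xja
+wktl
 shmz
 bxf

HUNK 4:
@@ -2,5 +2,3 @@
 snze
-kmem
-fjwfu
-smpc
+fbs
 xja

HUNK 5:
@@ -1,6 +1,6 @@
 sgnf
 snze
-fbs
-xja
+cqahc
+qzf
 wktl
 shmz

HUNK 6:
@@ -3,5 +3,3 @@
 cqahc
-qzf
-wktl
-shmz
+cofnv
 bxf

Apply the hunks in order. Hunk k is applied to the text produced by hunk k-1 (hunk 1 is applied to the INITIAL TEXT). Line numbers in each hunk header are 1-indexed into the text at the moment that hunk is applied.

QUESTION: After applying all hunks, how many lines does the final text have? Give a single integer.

Answer: 9

Derivation:
Hunk 1: at line 5 remove [bco,fgo,gwjh] add [wyj] -> 12 lines: sgnf snze kmem bzptk jkt wyj shmz bxf vqo bdzjo yvvbj cdec
Hunk 2: at line 3 remove [bzptk,jkt] add [fjwfu,ruvgl,nqkqj] -> 13 lines: sgnf snze kmem fjwfu ruvgl nqkqj wyj shmz bxf vqo bdzjo yvvbj cdec
Hunk 3: at line 3 remove [ruvgl,nqkqj,wyj] add [smpc,xja,wktl] -> 13 lines: sgnf snze kmem fjwfu smpc xja wktl shmz bxf vqo bdzjo yvvbj cdec
Hunk 4: at line 2 remove [kmem,fjwfu,smpc] add [fbs] -> 11 lines: sgnf snze fbs xja wktl shmz bxf vqo bdzjo yvvbj cdec
Hunk 5: at line 1 remove [fbs,xja] add [cqahc,qzf] -> 11 lines: sgnf snze cqahc qzf wktl shmz bxf vqo bdzjo yvvbj cdec
Hunk 6: at line 3 remove [qzf,wktl,shmz] add [cofnv] -> 9 lines: sgnf snze cqahc cofnv bxf vqo bdzjo yvvbj cdec
Final line count: 9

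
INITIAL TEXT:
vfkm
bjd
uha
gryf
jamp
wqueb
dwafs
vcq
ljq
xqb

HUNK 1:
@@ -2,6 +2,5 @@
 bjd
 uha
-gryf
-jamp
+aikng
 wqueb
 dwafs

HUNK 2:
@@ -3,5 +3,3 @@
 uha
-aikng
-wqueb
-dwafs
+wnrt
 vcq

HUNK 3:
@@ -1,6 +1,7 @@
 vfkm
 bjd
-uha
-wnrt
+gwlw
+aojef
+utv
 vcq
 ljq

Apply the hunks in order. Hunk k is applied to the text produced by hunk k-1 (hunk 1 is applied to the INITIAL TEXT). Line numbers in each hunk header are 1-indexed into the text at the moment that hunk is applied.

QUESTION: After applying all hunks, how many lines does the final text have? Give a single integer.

Answer: 8

Derivation:
Hunk 1: at line 2 remove [gryf,jamp] add [aikng] -> 9 lines: vfkm bjd uha aikng wqueb dwafs vcq ljq xqb
Hunk 2: at line 3 remove [aikng,wqueb,dwafs] add [wnrt] -> 7 lines: vfkm bjd uha wnrt vcq ljq xqb
Hunk 3: at line 1 remove [uha,wnrt] add [gwlw,aojef,utv] -> 8 lines: vfkm bjd gwlw aojef utv vcq ljq xqb
Final line count: 8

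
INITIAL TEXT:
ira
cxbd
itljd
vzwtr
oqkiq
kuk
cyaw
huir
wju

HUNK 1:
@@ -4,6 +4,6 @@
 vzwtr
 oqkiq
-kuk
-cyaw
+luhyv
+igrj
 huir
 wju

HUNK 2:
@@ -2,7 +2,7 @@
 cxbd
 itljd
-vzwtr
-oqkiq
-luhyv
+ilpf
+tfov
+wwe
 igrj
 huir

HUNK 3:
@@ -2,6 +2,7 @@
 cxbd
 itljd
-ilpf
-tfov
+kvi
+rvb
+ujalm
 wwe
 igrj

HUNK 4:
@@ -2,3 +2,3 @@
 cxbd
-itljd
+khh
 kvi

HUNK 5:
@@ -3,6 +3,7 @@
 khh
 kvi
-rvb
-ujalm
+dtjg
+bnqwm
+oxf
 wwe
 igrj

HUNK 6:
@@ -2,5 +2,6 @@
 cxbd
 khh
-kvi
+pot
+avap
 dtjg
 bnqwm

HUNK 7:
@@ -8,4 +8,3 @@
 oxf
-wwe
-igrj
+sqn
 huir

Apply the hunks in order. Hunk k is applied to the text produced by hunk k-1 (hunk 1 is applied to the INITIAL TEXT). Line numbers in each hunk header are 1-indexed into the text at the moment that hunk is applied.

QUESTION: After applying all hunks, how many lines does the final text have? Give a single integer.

Answer: 11

Derivation:
Hunk 1: at line 4 remove [kuk,cyaw] add [luhyv,igrj] -> 9 lines: ira cxbd itljd vzwtr oqkiq luhyv igrj huir wju
Hunk 2: at line 2 remove [vzwtr,oqkiq,luhyv] add [ilpf,tfov,wwe] -> 9 lines: ira cxbd itljd ilpf tfov wwe igrj huir wju
Hunk 3: at line 2 remove [ilpf,tfov] add [kvi,rvb,ujalm] -> 10 lines: ira cxbd itljd kvi rvb ujalm wwe igrj huir wju
Hunk 4: at line 2 remove [itljd] add [khh] -> 10 lines: ira cxbd khh kvi rvb ujalm wwe igrj huir wju
Hunk 5: at line 3 remove [rvb,ujalm] add [dtjg,bnqwm,oxf] -> 11 lines: ira cxbd khh kvi dtjg bnqwm oxf wwe igrj huir wju
Hunk 6: at line 2 remove [kvi] add [pot,avap] -> 12 lines: ira cxbd khh pot avap dtjg bnqwm oxf wwe igrj huir wju
Hunk 7: at line 8 remove [wwe,igrj] add [sqn] -> 11 lines: ira cxbd khh pot avap dtjg bnqwm oxf sqn huir wju
Final line count: 11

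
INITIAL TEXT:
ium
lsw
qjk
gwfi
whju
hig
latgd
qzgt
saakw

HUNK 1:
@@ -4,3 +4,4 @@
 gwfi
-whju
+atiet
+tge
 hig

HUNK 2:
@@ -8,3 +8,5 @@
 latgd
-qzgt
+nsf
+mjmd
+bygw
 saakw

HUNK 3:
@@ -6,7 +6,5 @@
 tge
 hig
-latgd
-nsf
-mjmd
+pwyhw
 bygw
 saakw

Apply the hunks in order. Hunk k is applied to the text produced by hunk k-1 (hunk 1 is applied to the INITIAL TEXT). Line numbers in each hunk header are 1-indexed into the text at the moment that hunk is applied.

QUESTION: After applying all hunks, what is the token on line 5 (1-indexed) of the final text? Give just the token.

Hunk 1: at line 4 remove [whju] add [atiet,tge] -> 10 lines: ium lsw qjk gwfi atiet tge hig latgd qzgt saakw
Hunk 2: at line 8 remove [qzgt] add [nsf,mjmd,bygw] -> 12 lines: ium lsw qjk gwfi atiet tge hig latgd nsf mjmd bygw saakw
Hunk 3: at line 6 remove [latgd,nsf,mjmd] add [pwyhw] -> 10 lines: ium lsw qjk gwfi atiet tge hig pwyhw bygw saakw
Final line 5: atiet

Answer: atiet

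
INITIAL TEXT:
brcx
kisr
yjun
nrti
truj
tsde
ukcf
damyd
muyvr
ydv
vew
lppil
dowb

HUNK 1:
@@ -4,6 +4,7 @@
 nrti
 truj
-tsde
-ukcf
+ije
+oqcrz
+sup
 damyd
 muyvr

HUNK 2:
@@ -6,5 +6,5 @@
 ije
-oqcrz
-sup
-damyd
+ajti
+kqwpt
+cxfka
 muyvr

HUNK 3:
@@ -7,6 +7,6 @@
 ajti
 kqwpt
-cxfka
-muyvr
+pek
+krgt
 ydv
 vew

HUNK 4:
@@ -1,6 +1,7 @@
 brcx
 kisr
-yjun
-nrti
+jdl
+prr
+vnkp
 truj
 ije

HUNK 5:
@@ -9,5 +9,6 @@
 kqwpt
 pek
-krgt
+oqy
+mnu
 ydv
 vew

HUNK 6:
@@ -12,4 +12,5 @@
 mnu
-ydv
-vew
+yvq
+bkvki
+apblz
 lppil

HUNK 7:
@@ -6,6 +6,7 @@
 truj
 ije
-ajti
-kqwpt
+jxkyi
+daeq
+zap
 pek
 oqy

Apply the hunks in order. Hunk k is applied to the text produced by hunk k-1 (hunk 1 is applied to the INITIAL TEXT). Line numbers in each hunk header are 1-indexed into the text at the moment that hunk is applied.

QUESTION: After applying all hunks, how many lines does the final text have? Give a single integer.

Answer: 18

Derivation:
Hunk 1: at line 4 remove [tsde,ukcf] add [ije,oqcrz,sup] -> 14 lines: brcx kisr yjun nrti truj ije oqcrz sup damyd muyvr ydv vew lppil dowb
Hunk 2: at line 6 remove [oqcrz,sup,damyd] add [ajti,kqwpt,cxfka] -> 14 lines: brcx kisr yjun nrti truj ije ajti kqwpt cxfka muyvr ydv vew lppil dowb
Hunk 3: at line 7 remove [cxfka,muyvr] add [pek,krgt] -> 14 lines: brcx kisr yjun nrti truj ije ajti kqwpt pek krgt ydv vew lppil dowb
Hunk 4: at line 1 remove [yjun,nrti] add [jdl,prr,vnkp] -> 15 lines: brcx kisr jdl prr vnkp truj ije ajti kqwpt pek krgt ydv vew lppil dowb
Hunk 5: at line 9 remove [krgt] add [oqy,mnu] -> 16 lines: brcx kisr jdl prr vnkp truj ije ajti kqwpt pek oqy mnu ydv vew lppil dowb
Hunk 6: at line 12 remove [ydv,vew] add [yvq,bkvki,apblz] -> 17 lines: brcx kisr jdl prr vnkp truj ije ajti kqwpt pek oqy mnu yvq bkvki apblz lppil dowb
Hunk 7: at line 6 remove [ajti,kqwpt] add [jxkyi,daeq,zap] -> 18 lines: brcx kisr jdl prr vnkp truj ije jxkyi daeq zap pek oqy mnu yvq bkvki apblz lppil dowb
Final line count: 18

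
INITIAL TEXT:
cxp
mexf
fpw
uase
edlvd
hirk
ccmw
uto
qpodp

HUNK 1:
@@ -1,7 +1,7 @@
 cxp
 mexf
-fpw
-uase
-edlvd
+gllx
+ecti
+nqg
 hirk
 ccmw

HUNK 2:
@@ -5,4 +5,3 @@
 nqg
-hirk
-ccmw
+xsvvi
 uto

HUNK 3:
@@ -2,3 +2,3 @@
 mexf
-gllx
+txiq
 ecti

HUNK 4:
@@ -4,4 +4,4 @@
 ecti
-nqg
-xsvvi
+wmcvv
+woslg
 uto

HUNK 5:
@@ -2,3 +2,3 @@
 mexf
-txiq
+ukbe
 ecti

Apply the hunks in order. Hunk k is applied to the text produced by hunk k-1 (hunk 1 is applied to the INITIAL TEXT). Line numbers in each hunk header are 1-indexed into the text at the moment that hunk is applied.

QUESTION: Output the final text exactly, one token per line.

Answer: cxp
mexf
ukbe
ecti
wmcvv
woslg
uto
qpodp

Derivation:
Hunk 1: at line 1 remove [fpw,uase,edlvd] add [gllx,ecti,nqg] -> 9 lines: cxp mexf gllx ecti nqg hirk ccmw uto qpodp
Hunk 2: at line 5 remove [hirk,ccmw] add [xsvvi] -> 8 lines: cxp mexf gllx ecti nqg xsvvi uto qpodp
Hunk 3: at line 2 remove [gllx] add [txiq] -> 8 lines: cxp mexf txiq ecti nqg xsvvi uto qpodp
Hunk 4: at line 4 remove [nqg,xsvvi] add [wmcvv,woslg] -> 8 lines: cxp mexf txiq ecti wmcvv woslg uto qpodp
Hunk 5: at line 2 remove [txiq] add [ukbe] -> 8 lines: cxp mexf ukbe ecti wmcvv woslg uto qpodp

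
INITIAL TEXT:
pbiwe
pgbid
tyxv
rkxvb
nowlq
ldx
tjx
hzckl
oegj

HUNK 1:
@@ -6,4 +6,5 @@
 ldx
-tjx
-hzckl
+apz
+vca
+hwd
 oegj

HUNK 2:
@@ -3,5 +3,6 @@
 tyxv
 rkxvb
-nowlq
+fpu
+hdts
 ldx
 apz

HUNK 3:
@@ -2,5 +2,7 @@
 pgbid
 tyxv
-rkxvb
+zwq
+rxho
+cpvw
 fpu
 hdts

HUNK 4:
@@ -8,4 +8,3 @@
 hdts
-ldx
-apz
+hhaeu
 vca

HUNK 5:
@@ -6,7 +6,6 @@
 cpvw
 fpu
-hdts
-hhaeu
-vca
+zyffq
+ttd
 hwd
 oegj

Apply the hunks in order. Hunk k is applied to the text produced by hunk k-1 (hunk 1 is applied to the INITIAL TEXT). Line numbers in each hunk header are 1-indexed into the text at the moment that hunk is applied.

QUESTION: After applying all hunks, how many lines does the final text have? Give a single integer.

Hunk 1: at line 6 remove [tjx,hzckl] add [apz,vca,hwd] -> 10 lines: pbiwe pgbid tyxv rkxvb nowlq ldx apz vca hwd oegj
Hunk 2: at line 3 remove [nowlq] add [fpu,hdts] -> 11 lines: pbiwe pgbid tyxv rkxvb fpu hdts ldx apz vca hwd oegj
Hunk 3: at line 2 remove [rkxvb] add [zwq,rxho,cpvw] -> 13 lines: pbiwe pgbid tyxv zwq rxho cpvw fpu hdts ldx apz vca hwd oegj
Hunk 4: at line 8 remove [ldx,apz] add [hhaeu] -> 12 lines: pbiwe pgbid tyxv zwq rxho cpvw fpu hdts hhaeu vca hwd oegj
Hunk 5: at line 6 remove [hdts,hhaeu,vca] add [zyffq,ttd] -> 11 lines: pbiwe pgbid tyxv zwq rxho cpvw fpu zyffq ttd hwd oegj
Final line count: 11

Answer: 11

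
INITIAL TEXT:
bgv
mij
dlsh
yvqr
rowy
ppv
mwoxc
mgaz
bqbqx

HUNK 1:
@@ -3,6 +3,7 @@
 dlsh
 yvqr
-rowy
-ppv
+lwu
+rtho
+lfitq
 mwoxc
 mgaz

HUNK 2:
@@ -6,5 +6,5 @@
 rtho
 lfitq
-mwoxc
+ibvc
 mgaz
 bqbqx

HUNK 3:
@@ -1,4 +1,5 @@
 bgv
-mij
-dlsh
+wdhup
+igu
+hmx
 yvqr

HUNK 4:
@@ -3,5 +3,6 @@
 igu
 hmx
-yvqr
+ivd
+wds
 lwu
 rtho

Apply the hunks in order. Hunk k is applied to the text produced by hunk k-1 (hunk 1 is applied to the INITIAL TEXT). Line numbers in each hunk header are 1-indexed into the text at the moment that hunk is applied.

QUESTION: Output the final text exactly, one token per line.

Answer: bgv
wdhup
igu
hmx
ivd
wds
lwu
rtho
lfitq
ibvc
mgaz
bqbqx

Derivation:
Hunk 1: at line 3 remove [rowy,ppv] add [lwu,rtho,lfitq] -> 10 lines: bgv mij dlsh yvqr lwu rtho lfitq mwoxc mgaz bqbqx
Hunk 2: at line 6 remove [mwoxc] add [ibvc] -> 10 lines: bgv mij dlsh yvqr lwu rtho lfitq ibvc mgaz bqbqx
Hunk 3: at line 1 remove [mij,dlsh] add [wdhup,igu,hmx] -> 11 lines: bgv wdhup igu hmx yvqr lwu rtho lfitq ibvc mgaz bqbqx
Hunk 4: at line 3 remove [yvqr] add [ivd,wds] -> 12 lines: bgv wdhup igu hmx ivd wds lwu rtho lfitq ibvc mgaz bqbqx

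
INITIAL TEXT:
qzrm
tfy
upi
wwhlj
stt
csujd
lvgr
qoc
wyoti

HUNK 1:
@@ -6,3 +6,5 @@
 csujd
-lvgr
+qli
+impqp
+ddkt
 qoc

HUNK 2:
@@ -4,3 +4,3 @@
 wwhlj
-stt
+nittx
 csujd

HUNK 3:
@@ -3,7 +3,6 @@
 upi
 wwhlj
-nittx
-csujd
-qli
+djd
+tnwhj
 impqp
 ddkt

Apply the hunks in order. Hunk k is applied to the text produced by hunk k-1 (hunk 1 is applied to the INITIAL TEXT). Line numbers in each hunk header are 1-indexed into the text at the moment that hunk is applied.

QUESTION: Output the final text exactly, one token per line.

Answer: qzrm
tfy
upi
wwhlj
djd
tnwhj
impqp
ddkt
qoc
wyoti

Derivation:
Hunk 1: at line 6 remove [lvgr] add [qli,impqp,ddkt] -> 11 lines: qzrm tfy upi wwhlj stt csujd qli impqp ddkt qoc wyoti
Hunk 2: at line 4 remove [stt] add [nittx] -> 11 lines: qzrm tfy upi wwhlj nittx csujd qli impqp ddkt qoc wyoti
Hunk 3: at line 3 remove [nittx,csujd,qli] add [djd,tnwhj] -> 10 lines: qzrm tfy upi wwhlj djd tnwhj impqp ddkt qoc wyoti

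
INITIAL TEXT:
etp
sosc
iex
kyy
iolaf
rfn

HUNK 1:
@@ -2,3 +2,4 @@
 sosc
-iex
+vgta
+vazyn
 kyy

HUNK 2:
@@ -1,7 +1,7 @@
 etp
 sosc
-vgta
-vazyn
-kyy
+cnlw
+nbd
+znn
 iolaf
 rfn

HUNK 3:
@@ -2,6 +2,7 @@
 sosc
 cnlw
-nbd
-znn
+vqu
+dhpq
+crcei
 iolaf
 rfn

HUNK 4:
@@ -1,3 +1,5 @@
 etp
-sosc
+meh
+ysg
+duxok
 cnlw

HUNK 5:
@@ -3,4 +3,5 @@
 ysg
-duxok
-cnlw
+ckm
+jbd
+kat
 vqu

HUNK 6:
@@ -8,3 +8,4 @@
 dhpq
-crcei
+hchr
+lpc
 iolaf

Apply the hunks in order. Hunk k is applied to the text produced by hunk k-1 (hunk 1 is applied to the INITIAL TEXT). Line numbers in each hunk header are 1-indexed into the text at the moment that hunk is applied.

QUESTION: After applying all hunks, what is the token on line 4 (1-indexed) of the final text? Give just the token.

Answer: ckm

Derivation:
Hunk 1: at line 2 remove [iex] add [vgta,vazyn] -> 7 lines: etp sosc vgta vazyn kyy iolaf rfn
Hunk 2: at line 1 remove [vgta,vazyn,kyy] add [cnlw,nbd,znn] -> 7 lines: etp sosc cnlw nbd znn iolaf rfn
Hunk 3: at line 2 remove [nbd,znn] add [vqu,dhpq,crcei] -> 8 lines: etp sosc cnlw vqu dhpq crcei iolaf rfn
Hunk 4: at line 1 remove [sosc] add [meh,ysg,duxok] -> 10 lines: etp meh ysg duxok cnlw vqu dhpq crcei iolaf rfn
Hunk 5: at line 3 remove [duxok,cnlw] add [ckm,jbd,kat] -> 11 lines: etp meh ysg ckm jbd kat vqu dhpq crcei iolaf rfn
Hunk 6: at line 8 remove [crcei] add [hchr,lpc] -> 12 lines: etp meh ysg ckm jbd kat vqu dhpq hchr lpc iolaf rfn
Final line 4: ckm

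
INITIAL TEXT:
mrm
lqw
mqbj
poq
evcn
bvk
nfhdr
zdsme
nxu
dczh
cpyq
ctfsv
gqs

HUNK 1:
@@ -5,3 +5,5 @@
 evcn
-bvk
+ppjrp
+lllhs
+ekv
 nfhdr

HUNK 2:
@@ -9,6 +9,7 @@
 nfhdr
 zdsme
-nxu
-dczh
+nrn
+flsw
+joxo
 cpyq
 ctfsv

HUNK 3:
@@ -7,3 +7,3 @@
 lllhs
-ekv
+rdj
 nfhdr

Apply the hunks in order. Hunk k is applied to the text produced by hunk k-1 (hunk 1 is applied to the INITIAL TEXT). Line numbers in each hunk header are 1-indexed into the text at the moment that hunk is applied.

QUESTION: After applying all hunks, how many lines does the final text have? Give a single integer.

Hunk 1: at line 5 remove [bvk] add [ppjrp,lllhs,ekv] -> 15 lines: mrm lqw mqbj poq evcn ppjrp lllhs ekv nfhdr zdsme nxu dczh cpyq ctfsv gqs
Hunk 2: at line 9 remove [nxu,dczh] add [nrn,flsw,joxo] -> 16 lines: mrm lqw mqbj poq evcn ppjrp lllhs ekv nfhdr zdsme nrn flsw joxo cpyq ctfsv gqs
Hunk 3: at line 7 remove [ekv] add [rdj] -> 16 lines: mrm lqw mqbj poq evcn ppjrp lllhs rdj nfhdr zdsme nrn flsw joxo cpyq ctfsv gqs
Final line count: 16

Answer: 16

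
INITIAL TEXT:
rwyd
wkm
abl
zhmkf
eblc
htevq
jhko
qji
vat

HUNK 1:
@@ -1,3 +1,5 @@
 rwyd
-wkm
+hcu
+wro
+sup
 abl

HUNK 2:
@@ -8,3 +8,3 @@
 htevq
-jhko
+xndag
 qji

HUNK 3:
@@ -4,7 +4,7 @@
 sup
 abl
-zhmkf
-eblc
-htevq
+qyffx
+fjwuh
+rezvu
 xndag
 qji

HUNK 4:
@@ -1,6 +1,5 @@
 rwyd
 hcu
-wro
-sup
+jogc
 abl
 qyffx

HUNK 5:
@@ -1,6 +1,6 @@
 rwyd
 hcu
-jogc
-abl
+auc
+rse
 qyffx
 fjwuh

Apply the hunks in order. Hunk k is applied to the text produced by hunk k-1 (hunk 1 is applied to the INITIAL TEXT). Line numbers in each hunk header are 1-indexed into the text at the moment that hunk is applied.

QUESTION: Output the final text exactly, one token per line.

Answer: rwyd
hcu
auc
rse
qyffx
fjwuh
rezvu
xndag
qji
vat

Derivation:
Hunk 1: at line 1 remove [wkm] add [hcu,wro,sup] -> 11 lines: rwyd hcu wro sup abl zhmkf eblc htevq jhko qji vat
Hunk 2: at line 8 remove [jhko] add [xndag] -> 11 lines: rwyd hcu wro sup abl zhmkf eblc htevq xndag qji vat
Hunk 3: at line 4 remove [zhmkf,eblc,htevq] add [qyffx,fjwuh,rezvu] -> 11 lines: rwyd hcu wro sup abl qyffx fjwuh rezvu xndag qji vat
Hunk 4: at line 1 remove [wro,sup] add [jogc] -> 10 lines: rwyd hcu jogc abl qyffx fjwuh rezvu xndag qji vat
Hunk 5: at line 1 remove [jogc,abl] add [auc,rse] -> 10 lines: rwyd hcu auc rse qyffx fjwuh rezvu xndag qji vat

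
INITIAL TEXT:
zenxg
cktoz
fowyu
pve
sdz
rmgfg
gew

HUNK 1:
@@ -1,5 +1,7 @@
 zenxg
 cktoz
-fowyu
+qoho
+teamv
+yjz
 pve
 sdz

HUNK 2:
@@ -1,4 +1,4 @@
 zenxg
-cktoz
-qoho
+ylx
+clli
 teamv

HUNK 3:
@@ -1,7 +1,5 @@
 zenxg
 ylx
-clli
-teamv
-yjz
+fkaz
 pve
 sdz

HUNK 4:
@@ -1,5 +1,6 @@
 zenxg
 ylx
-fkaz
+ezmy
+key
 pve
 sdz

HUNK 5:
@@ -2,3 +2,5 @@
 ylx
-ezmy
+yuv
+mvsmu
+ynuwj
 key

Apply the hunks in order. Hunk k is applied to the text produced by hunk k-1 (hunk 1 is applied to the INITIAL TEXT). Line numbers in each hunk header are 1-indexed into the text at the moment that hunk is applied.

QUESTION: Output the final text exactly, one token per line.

Hunk 1: at line 1 remove [fowyu] add [qoho,teamv,yjz] -> 9 lines: zenxg cktoz qoho teamv yjz pve sdz rmgfg gew
Hunk 2: at line 1 remove [cktoz,qoho] add [ylx,clli] -> 9 lines: zenxg ylx clli teamv yjz pve sdz rmgfg gew
Hunk 3: at line 1 remove [clli,teamv,yjz] add [fkaz] -> 7 lines: zenxg ylx fkaz pve sdz rmgfg gew
Hunk 4: at line 1 remove [fkaz] add [ezmy,key] -> 8 lines: zenxg ylx ezmy key pve sdz rmgfg gew
Hunk 5: at line 2 remove [ezmy] add [yuv,mvsmu,ynuwj] -> 10 lines: zenxg ylx yuv mvsmu ynuwj key pve sdz rmgfg gew

Answer: zenxg
ylx
yuv
mvsmu
ynuwj
key
pve
sdz
rmgfg
gew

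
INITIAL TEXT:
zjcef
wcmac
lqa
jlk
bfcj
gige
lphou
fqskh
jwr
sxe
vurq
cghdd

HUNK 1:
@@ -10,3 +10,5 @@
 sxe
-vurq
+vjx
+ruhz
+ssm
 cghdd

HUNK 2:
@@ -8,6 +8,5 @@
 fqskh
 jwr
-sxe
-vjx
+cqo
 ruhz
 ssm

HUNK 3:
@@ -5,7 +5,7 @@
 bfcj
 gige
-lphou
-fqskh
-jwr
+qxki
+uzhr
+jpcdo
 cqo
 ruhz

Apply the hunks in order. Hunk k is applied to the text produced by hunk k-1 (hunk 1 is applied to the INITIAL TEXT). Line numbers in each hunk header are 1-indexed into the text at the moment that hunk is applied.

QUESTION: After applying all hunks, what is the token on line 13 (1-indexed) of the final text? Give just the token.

Answer: cghdd

Derivation:
Hunk 1: at line 10 remove [vurq] add [vjx,ruhz,ssm] -> 14 lines: zjcef wcmac lqa jlk bfcj gige lphou fqskh jwr sxe vjx ruhz ssm cghdd
Hunk 2: at line 8 remove [sxe,vjx] add [cqo] -> 13 lines: zjcef wcmac lqa jlk bfcj gige lphou fqskh jwr cqo ruhz ssm cghdd
Hunk 3: at line 5 remove [lphou,fqskh,jwr] add [qxki,uzhr,jpcdo] -> 13 lines: zjcef wcmac lqa jlk bfcj gige qxki uzhr jpcdo cqo ruhz ssm cghdd
Final line 13: cghdd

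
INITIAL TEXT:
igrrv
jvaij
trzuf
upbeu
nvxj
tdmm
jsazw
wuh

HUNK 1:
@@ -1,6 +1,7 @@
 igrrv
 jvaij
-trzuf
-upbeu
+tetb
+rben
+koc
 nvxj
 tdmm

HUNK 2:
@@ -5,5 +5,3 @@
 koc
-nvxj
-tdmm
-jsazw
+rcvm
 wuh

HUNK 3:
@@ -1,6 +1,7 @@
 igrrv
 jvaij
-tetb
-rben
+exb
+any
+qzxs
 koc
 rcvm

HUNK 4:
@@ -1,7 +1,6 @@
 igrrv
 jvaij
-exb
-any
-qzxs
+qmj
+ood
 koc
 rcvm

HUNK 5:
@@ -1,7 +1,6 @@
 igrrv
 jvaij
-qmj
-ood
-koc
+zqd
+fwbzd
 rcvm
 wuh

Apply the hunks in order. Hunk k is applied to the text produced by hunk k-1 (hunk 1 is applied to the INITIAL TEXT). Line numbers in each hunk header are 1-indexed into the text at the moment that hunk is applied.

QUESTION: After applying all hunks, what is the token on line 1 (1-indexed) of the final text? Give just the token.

Hunk 1: at line 1 remove [trzuf,upbeu] add [tetb,rben,koc] -> 9 lines: igrrv jvaij tetb rben koc nvxj tdmm jsazw wuh
Hunk 2: at line 5 remove [nvxj,tdmm,jsazw] add [rcvm] -> 7 lines: igrrv jvaij tetb rben koc rcvm wuh
Hunk 3: at line 1 remove [tetb,rben] add [exb,any,qzxs] -> 8 lines: igrrv jvaij exb any qzxs koc rcvm wuh
Hunk 4: at line 1 remove [exb,any,qzxs] add [qmj,ood] -> 7 lines: igrrv jvaij qmj ood koc rcvm wuh
Hunk 5: at line 1 remove [qmj,ood,koc] add [zqd,fwbzd] -> 6 lines: igrrv jvaij zqd fwbzd rcvm wuh
Final line 1: igrrv

Answer: igrrv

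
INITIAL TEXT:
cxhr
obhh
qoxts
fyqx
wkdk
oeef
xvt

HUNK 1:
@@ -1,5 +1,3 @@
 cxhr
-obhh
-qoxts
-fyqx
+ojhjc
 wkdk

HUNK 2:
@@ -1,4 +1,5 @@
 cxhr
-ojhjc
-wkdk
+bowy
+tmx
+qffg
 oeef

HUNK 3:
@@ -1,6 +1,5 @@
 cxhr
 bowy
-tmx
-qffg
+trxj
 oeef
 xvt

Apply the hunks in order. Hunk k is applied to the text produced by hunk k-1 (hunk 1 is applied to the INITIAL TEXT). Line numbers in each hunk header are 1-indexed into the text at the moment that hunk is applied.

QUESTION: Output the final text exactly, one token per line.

Answer: cxhr
bowy
trxj
oeef
xvt

Derivation:
Hunk 1: at line 1 remove [obhh,qoxts,fyqx] add [ojhjc] -> 5 lines: cxhr ojhjc wkdk oeef xvt
Hunk 2: at line 1 remove [ojhjc,wkdk] add [bowy,tmx,qffg] -> 6 lines: cxhr bowy tmx qffg oeef xvt
Hunk 3: at line 1 remove [tmx,qffg] add [trxj] -> 5 lines: cxhr bowy trxj oeef xvt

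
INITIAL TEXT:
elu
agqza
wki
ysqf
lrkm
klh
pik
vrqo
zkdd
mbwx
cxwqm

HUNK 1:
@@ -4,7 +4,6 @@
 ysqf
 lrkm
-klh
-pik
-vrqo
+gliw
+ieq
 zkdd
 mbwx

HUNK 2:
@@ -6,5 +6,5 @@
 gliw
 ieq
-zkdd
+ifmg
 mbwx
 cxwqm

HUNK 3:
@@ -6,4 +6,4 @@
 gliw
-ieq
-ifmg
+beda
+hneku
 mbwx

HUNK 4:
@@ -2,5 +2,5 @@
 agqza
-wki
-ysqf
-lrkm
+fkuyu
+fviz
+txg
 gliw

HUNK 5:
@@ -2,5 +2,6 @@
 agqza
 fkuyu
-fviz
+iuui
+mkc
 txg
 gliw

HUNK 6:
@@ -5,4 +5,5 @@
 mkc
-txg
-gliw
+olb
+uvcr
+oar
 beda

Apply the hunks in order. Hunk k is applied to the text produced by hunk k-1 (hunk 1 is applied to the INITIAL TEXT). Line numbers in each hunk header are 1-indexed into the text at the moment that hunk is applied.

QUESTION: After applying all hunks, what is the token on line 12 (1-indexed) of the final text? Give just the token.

Hunk 1: at line 4 remove [klh,pik,vrqo] add [gliw,ieq] -> 10 lines: elu agqza wki ysqf lrkm gliw ieq zkdd mbwx cxwqm
Hunk 2: at line 6 remove [zkdd] add [ifmg] -> 10 lines: elu agqza wki ysqf lrkm gliw ieq ifmg mbwx cxwqm
Hunk 3: at line 6 remove [ieq,ifmg] add [beda,hneku] -> 10 lines: elu agqza wki ysqf lrkm gliw beda hneku mbwx cxwqm
Hunk 4: at line 2 remove [wki,ysqf,lrkm] add [fkuyu,fviz,txg] -> 10 lines: elu agqza fkuyu fviz txg gliw beda hneku mbwx cxwqm
Hunk 5: at line 2 remove [fviz] add [iuui,mkc] -> 11 lines: elu agqza fkuyu iuui mkc txg gliw beda hneku mbwx cxwqm
Hunk 6: at line 5 remove [txg,gliw] add [olb,uvcr,oar] -> 12 lines: elu agqza fkuyu iuui mkc olb uvcr oar beda hneku mbwx cxwqm
Final line 12: cxwqm

Answer: cxwqm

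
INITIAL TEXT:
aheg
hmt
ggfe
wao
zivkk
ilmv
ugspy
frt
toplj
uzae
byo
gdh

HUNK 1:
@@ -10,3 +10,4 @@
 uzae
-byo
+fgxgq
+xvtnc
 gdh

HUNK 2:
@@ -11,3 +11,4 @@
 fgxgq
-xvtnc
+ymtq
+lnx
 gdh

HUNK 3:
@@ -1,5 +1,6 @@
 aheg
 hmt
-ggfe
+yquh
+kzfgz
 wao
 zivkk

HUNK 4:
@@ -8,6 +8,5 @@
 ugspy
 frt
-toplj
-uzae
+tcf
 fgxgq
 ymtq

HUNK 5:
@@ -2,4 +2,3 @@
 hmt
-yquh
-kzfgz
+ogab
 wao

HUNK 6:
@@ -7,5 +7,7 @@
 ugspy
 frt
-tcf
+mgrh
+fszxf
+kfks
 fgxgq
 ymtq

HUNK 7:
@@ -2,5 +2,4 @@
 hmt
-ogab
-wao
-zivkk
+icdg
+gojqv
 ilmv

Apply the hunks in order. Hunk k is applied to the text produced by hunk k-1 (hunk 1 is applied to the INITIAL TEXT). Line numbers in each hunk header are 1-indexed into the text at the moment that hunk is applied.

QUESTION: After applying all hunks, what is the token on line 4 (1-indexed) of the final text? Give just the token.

Answer: gojqv

Derivation:
Hunk 1: at line 10 remove [byo] add [fgxgq,xvtnc] -> 13 lines: aheg hmt ggfe wao zivkk ilmv ugspy frt toplj uzae fgxgq xvtnc gdh
Hunk 2: at line 11 remove [xvtnc] add [ymtq,lnx] -> 14 lines: aheg hmt ggfe wao zivkk ilmv ugspy frt toplj uzae fgxgq ymtq lnx gdh
Hunk 3: at line 1 remove [ggfe] add [yquh,kzfgz] -> 15 lines: aheg hmt yquh kzfgz wao zivkk ilmv ugspy frt toplj uzae fgxgq ymtq lnx gdh
Hunk 4: at line 8 remove [toplj,uzae] add [tcf] -> 14 lines: aheg hmt yquh kzfgz wao zivkk ilmv ugspy frt tcf fgxgq ymtq lnx gdh
Hunk 5: at line 2 remove [yquh,kzfgz] add [ogab] -> 13 lines: aheg hmt ogab wao zivkk ilmv ugspy frt tcf fgxgq ymtq lnx gdh
Hunk 6: at line 7 remove [tcf] add [mgrh,fszxf,kfks] -> 15 lines: aheg hmt ogab wao zivkk ilmv ugspy frt mgrh fszxf kfks fgxgq ymtq lnx gdh
Hunk 7: at line 2 remove [ogab,wao,zivkk] add [icdg,gojqv] -> 14 lines: aheg hmt icdg gojqv ilmv ugspy frt mgrh fszxf kfks fgxgq ymtq lnx gdh
Final line 4: gojqv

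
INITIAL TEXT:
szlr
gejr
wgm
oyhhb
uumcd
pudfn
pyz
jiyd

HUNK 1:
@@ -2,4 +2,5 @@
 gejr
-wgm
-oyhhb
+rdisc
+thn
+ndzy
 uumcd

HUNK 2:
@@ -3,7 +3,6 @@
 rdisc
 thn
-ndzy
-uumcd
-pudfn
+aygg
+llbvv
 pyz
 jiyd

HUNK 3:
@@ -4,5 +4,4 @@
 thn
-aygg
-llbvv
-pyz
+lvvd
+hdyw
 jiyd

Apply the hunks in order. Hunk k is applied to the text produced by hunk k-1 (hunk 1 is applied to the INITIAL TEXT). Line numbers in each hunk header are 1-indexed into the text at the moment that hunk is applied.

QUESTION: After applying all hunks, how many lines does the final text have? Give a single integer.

Hunk 1: at line 2 remove [wgm,oyhhb] add [rdisc,thn,ndzy] -> 9 lines: szlr gejr rdisc thn ndzy uumcd pudfn pyz jiyd
Hunk 2: at line 3 remove [ndzy,uumcd,pudfn] add [aygg,llbvv] -> 8 lines: szlr gejr rdisc thn aygg llbvv pyz jiyd
Hunk 3: at line 4 remove [aygg,llbvv,pyz] add [lvvd,hdyw] -> 7 lines: szlr gejr rdisc thn lvvd hdyw jiyd
Final line count: 7

Answer: 7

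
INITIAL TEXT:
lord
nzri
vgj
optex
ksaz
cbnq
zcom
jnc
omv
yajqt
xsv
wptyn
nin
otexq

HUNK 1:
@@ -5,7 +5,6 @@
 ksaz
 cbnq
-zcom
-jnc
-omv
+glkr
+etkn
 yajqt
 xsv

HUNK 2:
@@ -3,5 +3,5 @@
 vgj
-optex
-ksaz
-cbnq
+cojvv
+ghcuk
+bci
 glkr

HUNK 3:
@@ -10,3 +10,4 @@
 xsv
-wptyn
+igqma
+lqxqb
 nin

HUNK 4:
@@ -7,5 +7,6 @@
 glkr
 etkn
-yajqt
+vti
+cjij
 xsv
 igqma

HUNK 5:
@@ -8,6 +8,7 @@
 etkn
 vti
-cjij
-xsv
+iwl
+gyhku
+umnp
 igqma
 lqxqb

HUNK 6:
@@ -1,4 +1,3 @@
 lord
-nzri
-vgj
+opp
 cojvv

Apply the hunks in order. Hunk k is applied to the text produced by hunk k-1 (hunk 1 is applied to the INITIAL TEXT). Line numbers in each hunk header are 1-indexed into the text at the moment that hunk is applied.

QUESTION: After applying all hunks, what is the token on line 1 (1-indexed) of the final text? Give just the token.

Hunk 1: at line 5 remove [zcom,jnc,omv] add [glkr,etkn] -> 13 lines: lord nzri vgj optex ksaz cbnq glkr etkn yajqt xsv wptyn nin otexq
Hunk 2: at line 3 remove [optex,ksaz,cbnq] add [cojvv,ghcuk,bci] -> 13 lines: lord nzri vgj cojvv ghcuk bci glkr etkn yajqt xsv wptyn nin otexq
Hunk 3: at line 10 remove [wptyn] add [igqma,lqxqb] -> 14 lines: lord nzri vgj cojvv ghcuk bci glkr etkn yajqt xsv igqma lqxqb nin otexq
Hunk 4: at line 7 remove [yajqt] add [vti,cjij] -> 15 lines: lord nzri vgj cojvv ghcuk bci glkr etkn vti cjij xsv igqma lqxqb nin otexq
Hunk 5: at line 8 remove [cjij,xsv] add [iwl,gyhku,umnp] -> 16 lines: lord nzri vgj cojvv ghcuk bci glkr etkn vti iwl gyhku umnp igqma lqxqb nin otexq
Hunk 6: at line 1 remove [nzri,vgj] add [opp] -> 15 lines: lord opp cojvv ghcuk bci glkr etkn vti iwl gyhku umnp igqma lqxqb nin otexq
Final line 1: lord

Answer: lord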